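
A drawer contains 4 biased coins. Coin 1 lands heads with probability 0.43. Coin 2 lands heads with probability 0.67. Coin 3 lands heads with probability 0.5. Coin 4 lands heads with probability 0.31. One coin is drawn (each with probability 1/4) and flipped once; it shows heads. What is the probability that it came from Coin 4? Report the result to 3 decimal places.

Posterior probability ≈ 0.162

P(heads|C1) = 0.43; P(heads|C2) = 0.67; P(heads|C3) = 0.5; P(heads|C4) = 0.31.
Prior × likelihood for each source: 0.25·0.43=0.1075, 0.25·0.67=0.1675, 0.25·0.5=0.1250, 0.25·0.31=0.07750. Summing gives P(heads) = 0.47750.
P(Coin 4 | heads) = 0.07750 / 0.47750 = 0.162.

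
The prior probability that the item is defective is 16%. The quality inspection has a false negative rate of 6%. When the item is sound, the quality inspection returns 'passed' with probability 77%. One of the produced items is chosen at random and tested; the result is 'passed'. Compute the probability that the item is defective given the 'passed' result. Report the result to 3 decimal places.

P(H | E) ≈ 0.015

Write H for 'the item is defective'. Prior odds H:¬H = 0.16/0.84 = 0.19048. For the 'passed' outcome, the likelihood ratio is 0.06/0.77 = 0.077922.
Posterior odds = 0.19048 × 0.077922 = 0.014842, so P(H|E) = 0.014842/(1+0.014842) = 0.015.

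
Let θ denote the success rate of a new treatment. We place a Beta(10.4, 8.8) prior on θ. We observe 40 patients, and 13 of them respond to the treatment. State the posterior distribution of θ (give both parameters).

Posterior: Beta(23.4, 35.8)

The binomial likelihood is conjugate to the Beta prior: with 13 successes and 27 failures, the posterior is Beta(10.4+13, 8.8+27) = Beta(23.4, 35.8).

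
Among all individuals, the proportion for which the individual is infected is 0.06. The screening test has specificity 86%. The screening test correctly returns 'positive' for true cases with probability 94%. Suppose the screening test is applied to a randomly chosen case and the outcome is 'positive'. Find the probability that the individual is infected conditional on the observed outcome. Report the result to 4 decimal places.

P(H | E) ≈ 0.3000

Let H be the event that the individual is infected. P(H) = 0.06, so P(¬H) = 0.94. With E the 'positive' result, P(E|H) = 0.94 and P(E|¬H) = 0.14.
P(E) = 0.94·0.06 + 0.14·0.94 = 0.056400 + 0.13160 = 0.18800.
By Bayes' theorem, P(H|E) = 0.056400 / 0.18800 = 0.3000.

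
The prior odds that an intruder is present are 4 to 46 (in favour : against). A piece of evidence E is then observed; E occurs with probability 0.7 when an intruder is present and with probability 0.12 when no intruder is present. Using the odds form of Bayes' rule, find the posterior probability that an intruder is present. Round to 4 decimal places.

Prior odds = 4/46 = 0.086957. In log-odds, ln(0.086957) = -2.4423.
Add log likelihood ratio: ln(5.8333) = 1.7636.
Posterior log-odds = -0.67876, so posterior odds = exp(-0.67876) = 0.50725. Converting, P(H|E) = 0.50725/1.5072 = 0.3365.

Posterior probability ≈ 0.3365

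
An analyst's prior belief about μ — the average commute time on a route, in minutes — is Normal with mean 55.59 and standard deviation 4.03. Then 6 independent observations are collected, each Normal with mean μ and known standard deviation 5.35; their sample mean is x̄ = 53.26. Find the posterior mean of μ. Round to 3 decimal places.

Prior precision 1/τ₀² = 1/4.03² = 0.0615729; data precision n/σ² = 6/5.35² = 0.209625.
Posterior precision = 0.0615729 + 0.209625 = 0.271198.
Posterior mean = (0.0615729·55.59 + 0.209625·53.26) / 0.271198 = 53.789.

Posterior mean ≈ 53.789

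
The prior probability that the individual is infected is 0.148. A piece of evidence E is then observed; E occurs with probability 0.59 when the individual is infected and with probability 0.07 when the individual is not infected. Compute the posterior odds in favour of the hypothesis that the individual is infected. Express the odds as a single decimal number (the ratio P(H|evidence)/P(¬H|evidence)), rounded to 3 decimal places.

Posterior odds ≈ 1.464

Prior odds = 0.148/(1−0.148) = 0.17371.
Likelihood ratio for E = 0.59/0.07 = 8.4286.
Posterior odds = prior odds × LR = 1.4641.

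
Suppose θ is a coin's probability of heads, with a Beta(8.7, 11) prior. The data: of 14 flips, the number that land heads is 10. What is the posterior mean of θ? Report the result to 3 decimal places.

Posterior mean ≈ 0.555

Observing 10 successes and 4 failures updates Beta(8.7, 11) by adding the success and failure counts to the two shape parameters: α = 8.7+10 = 18.7, β = 11+4 = 15.
Posterior mean = α/(α+β) = 18.7/33.7 = 0.555.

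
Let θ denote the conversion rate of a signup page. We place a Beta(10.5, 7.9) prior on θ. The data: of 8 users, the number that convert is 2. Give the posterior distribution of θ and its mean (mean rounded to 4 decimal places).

Posterior: Beta(12.5, 13.9); mean ≈ 0.4735

The binomial likelihood is conjugate to the Beta prior: with 2 successes and 6 failures, the posterior is Beta(10.5+2, 7.9+6) = Beta(12.5, 13.9).
Posterior mean = α/(α+β) = 12.5/26.4 = 0.4735.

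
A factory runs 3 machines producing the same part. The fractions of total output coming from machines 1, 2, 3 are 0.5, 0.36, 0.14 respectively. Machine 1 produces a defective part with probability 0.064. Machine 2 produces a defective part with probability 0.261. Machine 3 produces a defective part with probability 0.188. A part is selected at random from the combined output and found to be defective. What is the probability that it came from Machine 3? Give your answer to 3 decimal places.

P(defective|M1) = 0.064; P(defective|M2) = 0.261; P(defective|M3) = 0.188.
Prior × likelihood for each source: 0.5·0.064=0.03200, 0.36·0.261=0.09396, 0.14·0.188=0.02632. Summing gives P(defective) = 0.15228.
P(Machine 3 | defective) = 0.02632 / 0.15228 = 0.173.

Posterior probability ≈ 0.173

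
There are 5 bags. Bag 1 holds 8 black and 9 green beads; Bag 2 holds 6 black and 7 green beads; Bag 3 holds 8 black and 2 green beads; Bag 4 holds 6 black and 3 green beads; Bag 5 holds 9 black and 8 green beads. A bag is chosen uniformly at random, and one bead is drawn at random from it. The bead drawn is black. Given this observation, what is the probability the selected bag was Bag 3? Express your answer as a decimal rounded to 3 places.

P(black|Bag 1) = 0.4706; P(black|Bag 2) = 0.4615; P(black|Bag 3) = 0.8; P(black|Bag 4) = 0.6667; P(black|Bag 5) = 0.5294.
Prior × likelihood for each source: 0.2·0.4706=0.09412, 0.2·0.4615=0.09231, 0.2·0.8=0.1600, 0.2·0.6667=0.1333, 0.2·0.5294=0.1059. Summing gives P(black) = 0.58564.
P(Bag 3 | black) = 0.1600 / 0.58564 = 0.273.

Posterior probability ≈ 0.273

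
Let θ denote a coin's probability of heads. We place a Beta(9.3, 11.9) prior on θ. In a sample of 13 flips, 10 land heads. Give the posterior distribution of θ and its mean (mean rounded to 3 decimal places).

Posterior: Beta(19.3, 14.9); mean ≈ 0.564

The binomial likelihood is conjugate to the Beta prior: with 10 successes and 3 failures, the posterior is Beta(9.3+10, 11.9+3) = Beta(19.3, 14.9).
Posterior mean = α/(α+β) = 19.3/34.2 = 0.564.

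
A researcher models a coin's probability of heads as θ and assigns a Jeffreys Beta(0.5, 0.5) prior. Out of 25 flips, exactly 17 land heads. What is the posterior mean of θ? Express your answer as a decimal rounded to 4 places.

Posterior mean ≈ 0.6731

Observing 17 successes and 8 failures updates Beta(0.5, 0.5) by adding the success and failure counts to the two shape parameters: α = 0.5+17 = 17.5, β = 0.5+8 = 8.5.
E[θ | data] = 17.5/(17.5+8.5) = 0.6731.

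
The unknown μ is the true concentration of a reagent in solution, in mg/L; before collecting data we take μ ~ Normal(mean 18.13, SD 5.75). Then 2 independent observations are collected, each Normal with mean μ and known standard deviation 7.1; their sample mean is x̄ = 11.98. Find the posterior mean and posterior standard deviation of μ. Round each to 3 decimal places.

With known σ, the Normal prior is conjugate. Weight on the data is w = (n/σ²)/(n/σ² + 1/τ₀²) = 0.0396747/(0.0396747+0.0302457) = 0.56743.
Posterior mean = w·x̄ + (1−w)·μ₀ = 0.56743·11.98 + 0.43257·18.13 = 14.640. Posterior variance = 1/(0.0396747+0.0302457) = 14.3020, so SD = 3.782.

Posterior mean ≈ 14.640; posterior SD ≈ 3.782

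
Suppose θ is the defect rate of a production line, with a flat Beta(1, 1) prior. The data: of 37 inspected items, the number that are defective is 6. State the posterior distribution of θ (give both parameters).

The binomial likelihood is conjugate to the Beta prior: with 6 successes and 31 failures, the posterior is Beta(1+6, 1+31) = Beta(7, 32).

Posterior: Beta(7, 32)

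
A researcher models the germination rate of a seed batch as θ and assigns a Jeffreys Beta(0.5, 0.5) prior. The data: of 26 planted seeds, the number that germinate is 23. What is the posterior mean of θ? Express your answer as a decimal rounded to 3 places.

Posterior mean ≈ 0.870

Observing 23 successes and 3 failures updates Beta(0.5, 0.5) by adding the success and failure counts to the two shape parameters: α = 0.5+23 = 23.5, β = 0.5+3 = 3.5.
E[θ | data] = 23.5/(23.5+3.5) = 0.870.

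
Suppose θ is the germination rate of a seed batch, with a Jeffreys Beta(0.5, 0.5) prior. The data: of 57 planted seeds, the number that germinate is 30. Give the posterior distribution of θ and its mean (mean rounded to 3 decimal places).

Observing 30 successes and 27 failures updates Beta(0.5, 0.5) by adding the success and failure counts to the two shape parameters: α = 0.5+30 = 30.5, β = 0.5+27 = 27.5.
Posterior mean = α/(α+β) = 30.5/58 = 0.526.

Posterior: Beta(30.5, 27.5); mean ≈ 0.526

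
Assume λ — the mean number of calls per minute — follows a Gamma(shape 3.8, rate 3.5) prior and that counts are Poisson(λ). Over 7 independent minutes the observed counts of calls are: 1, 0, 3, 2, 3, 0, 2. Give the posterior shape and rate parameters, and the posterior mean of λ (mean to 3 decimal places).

Posterior: Gamma(shape=14.8, rate=10.5); mean ≈ 1.410

The Poisson likelihood adds the total count to the shape and the number of exposure periods to the rate. Here ∑xᵢ = 11 and n = 7, so shape 3.8→14.8 and rate 3.5→10.5.
E[λ | data] = 14.8/10.5 = 1.410.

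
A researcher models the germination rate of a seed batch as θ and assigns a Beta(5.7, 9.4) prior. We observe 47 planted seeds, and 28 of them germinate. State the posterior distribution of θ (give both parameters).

Posterior: Beta(33.7, 28.4)

Observing 28 successes and 19 failures updates Beta(5.7, 9.4) by adding the success and failure counts to the two shape parameters: α = 5.7+28 = 33.7, β = 9.4+19 = 28.4.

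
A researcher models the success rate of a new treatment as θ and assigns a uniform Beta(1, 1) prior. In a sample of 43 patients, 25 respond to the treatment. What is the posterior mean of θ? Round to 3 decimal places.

Observing 25 successes and 18 failures updates Beta(1, 1) by adding the success and failure counts to the two shape parameters: α = 1+25 = 26, β = 1+18 = 19.
Posterior mean = α/(α+β) = 26/45 = 0.578.

Posterior mean ≈ 0.578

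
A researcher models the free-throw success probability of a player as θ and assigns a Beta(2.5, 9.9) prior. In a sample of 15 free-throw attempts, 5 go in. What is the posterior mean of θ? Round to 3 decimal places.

The binomial likelihood is conjugate to the Beta prior: with 5 successes and 10 failures, the posterior is Beta(2.5+5, 9.9+10) = Beta(7.5, 19.9).
Posterior mean = α/(α+β) = 7.5/27.4 = 0.274.

Posterior mean ≈ 0.274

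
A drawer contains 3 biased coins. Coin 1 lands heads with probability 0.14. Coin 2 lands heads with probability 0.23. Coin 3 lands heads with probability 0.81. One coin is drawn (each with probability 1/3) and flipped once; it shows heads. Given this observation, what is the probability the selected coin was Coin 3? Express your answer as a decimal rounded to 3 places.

P(heads|C1) = 0.14; P(heads|C2) = 0.23; P(heads|C3) = 0.81.
Prior × likelihood for each source: 0.333333·0.14=0.04667, 0.333333·0.23=0.07667, 0.333333·0.81=0.2700. Summing gives P(heads) = 0.39333.
P(Coin 3 | heads) = 0.2700 / 0.39333 = 0.686.

Posterior probability ≈ 0.686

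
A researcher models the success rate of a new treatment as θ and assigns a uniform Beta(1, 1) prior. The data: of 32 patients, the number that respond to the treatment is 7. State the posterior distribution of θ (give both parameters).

Posterior: Beta(8, 26)

Observing 7 successes and 25 failures updates Beta(1, 1) by adding the success and failure counts to the two shape parameters: α = 1+7 = 8, β = 1+25 = 26.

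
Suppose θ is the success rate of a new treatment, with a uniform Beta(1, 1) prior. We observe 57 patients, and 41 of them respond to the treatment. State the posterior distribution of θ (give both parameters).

Posterior: Beta(42, 17)

Observing 41 successes and 16 failures updates Beta(1, 1) by adding the success and failure counts to the two shape parameters: α = 1+41 = 42, β = 1+16 = 17.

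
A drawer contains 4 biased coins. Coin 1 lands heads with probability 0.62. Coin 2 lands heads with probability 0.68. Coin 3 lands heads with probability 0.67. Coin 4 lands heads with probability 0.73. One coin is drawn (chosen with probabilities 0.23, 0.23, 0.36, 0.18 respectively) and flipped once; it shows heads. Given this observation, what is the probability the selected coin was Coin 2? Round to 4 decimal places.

P(heads|C1) = 0.62; P(heads|C2) = 0.68; P(heads|C3) = 0.67; P(heads|C4) = 0.73.
Prior × likelihood for each source: 0.23·0.62=0.1426, 0.23·0.68=0.1564, 0.36·0.67=0.2412, 0.18·0.73=0.1314. Summing gives P(heads) = 0.67160.
P(Coin 2 | heads) = 0.1564 / 0.67160 = 0.2329.

Posterior probability ≈ 0.2329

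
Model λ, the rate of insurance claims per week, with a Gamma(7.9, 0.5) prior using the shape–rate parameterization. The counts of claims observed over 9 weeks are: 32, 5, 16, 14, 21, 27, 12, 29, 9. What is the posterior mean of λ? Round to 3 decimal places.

Total count ∑xᵢ = 165 over n = 9 weeks.
Gamma is conjugate to the Poisson likelihood: posterior is Gamma(shape = 7.9+165 = 172.9, rate = 0.5+9 = 9.5).
E[λ | data] = 172.9/9.5 = 18.200.

Posterior mean ≈ 18.200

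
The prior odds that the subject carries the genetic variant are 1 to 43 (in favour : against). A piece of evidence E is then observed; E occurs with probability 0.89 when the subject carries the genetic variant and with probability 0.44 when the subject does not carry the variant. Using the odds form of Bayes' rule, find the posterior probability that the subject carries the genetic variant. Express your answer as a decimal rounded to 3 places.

Posterior probability ≈ 0.045

Prior odds = 1/43 = 0.023256.
Likelihood ratio for E = 0.89/0.44 = 2.0227.
Posterior odds = prior odds × LR = 0.047040.
Posterior probability = odds/(1+odds) = 0.047040/1.0470 = 0.045.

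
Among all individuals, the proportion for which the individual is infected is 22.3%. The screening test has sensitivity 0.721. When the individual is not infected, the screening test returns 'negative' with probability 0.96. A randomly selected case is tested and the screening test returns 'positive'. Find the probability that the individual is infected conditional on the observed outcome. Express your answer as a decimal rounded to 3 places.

Let H be the event that the individual is infected. P(H) = 0.223, so P(¬H) = 0.777. With E the 'positive' result, P(E|H) = 0.721 and P(E|¬H) = 0.04.
P(E) = 0.721·0.223 + 0.04·0.777 = 0.16078 + 0.031080 = 0.19186.
By Bayes' theorem, P(H|E) = 0.16078 / 0.19186 = 0.838.

P(H | E) ≈ 0.838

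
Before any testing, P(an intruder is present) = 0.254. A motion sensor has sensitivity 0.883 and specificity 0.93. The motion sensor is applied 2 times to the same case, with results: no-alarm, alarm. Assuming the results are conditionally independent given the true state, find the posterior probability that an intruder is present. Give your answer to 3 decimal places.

With H the event that an intruder is present, the joint likelihood of the observed sequence is P(data|H) = 0.117·0.883 = 0.10331 and P(data|¬H) = 0.93·0.07 = 0.065100.
Bayes: P(H|data) = 0.254·0.10331 / (0.254·0.10331 + 0.746·0.065100) = 0.026241/0.074806 = 0.3508.

Posterior P(H) ≈ 0.351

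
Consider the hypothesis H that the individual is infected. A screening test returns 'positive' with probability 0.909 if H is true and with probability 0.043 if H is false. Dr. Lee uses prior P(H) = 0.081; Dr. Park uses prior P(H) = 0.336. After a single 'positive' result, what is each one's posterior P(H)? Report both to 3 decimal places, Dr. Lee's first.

P('+'|H) = 0.909, P('+'|¬H) = 0.043.
Dr. Lee: numerator 0.909·0.081 = 0.073629; evidence = 0.073629+0.043·0.919 = 0.11315; posterior = 0.651.
Dr. Park: numerator 0.909·0.336 = 0.30542; evidence = 0.30542+0.043·0.664 = 0.33398; posterior = 0.915.

Dr. Lee: 0.651; Dr. Park: 0.915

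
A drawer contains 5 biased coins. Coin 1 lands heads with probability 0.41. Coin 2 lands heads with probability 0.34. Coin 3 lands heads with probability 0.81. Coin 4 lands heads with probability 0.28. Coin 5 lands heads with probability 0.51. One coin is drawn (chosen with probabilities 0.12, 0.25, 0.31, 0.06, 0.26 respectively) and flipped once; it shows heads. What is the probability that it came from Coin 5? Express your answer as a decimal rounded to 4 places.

Posterior probability ≈ 0.2480

P(heads|C1) = 0.41; P(heads|C2) = 0.34; P(heads|C3) = 0.81; P(heads|C4) = 0.28; P(heads|C5) = 0.51.
Prior × likelihood for each source: 0.12·0.41=0.04920, 0.25·0.34=0.08500, 0.31·0.81=0.2511, 0.06·0.28=0.01680, 0.26·0.51=0.1326. Summing gives P(heads) = 0.53470.
P(Coin 5 | heads) = 0.1326 / 0.53470 = 0.2480.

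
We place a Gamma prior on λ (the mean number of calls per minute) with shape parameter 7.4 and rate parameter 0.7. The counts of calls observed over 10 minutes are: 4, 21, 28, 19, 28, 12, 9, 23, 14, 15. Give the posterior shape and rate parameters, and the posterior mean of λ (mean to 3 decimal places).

Posterior: Gamma(shape=180.4, rate=10.7); mean ≈ 16.860

The Poisson likelihood adds the total count to the shape and the number of exposure periods to the rate. Here ∑xᵢ = 173 and n = 10, so shape 7.4→180.4 and rate 0.7→10.7.
E[λ | data] = 180.4/10.7 = 16.860.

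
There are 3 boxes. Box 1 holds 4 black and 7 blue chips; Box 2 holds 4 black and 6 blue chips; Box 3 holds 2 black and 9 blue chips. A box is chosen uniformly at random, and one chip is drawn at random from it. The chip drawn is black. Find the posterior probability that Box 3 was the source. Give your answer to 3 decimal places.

Posterior probability ≈ 0.192

Tabulate prior·likelihood by source: [1] prior 0.333333, lik 0.3636, product 0.1212; [2] prior 0.333333, lik 0.4, product 0.1333; [3] prior 0.333333, lik 0.1818, product 0.06061.
Normalizing constant = 0.31515; the posterior for Box 3 is its product over the sum, 0.06061/0.31515 = 0.192.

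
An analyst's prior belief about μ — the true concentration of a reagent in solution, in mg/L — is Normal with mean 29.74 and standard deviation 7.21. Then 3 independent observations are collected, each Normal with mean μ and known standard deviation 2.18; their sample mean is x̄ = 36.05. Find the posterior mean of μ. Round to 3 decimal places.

Posterior mean ≈ 35.863

With known σ, the Normal prior is conjugate. Weight on the data is w = (n/σ²)/(n/σ² + 1/τ₀²) = 0.631260/(0.631260+0.0192367) = 0.97043.
Posterior mean = w·x̄ + (1−w)·μ₀ = 0.97043·36.05 + 0.029572·29.74 = 35.863.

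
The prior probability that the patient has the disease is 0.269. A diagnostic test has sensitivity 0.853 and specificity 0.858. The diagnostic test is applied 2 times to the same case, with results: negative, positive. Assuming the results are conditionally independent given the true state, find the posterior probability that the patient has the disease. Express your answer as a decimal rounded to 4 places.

Let H be the event that the patient has the disease; start with P(H) = 0.269. P('positive'|H) = 0.853, P('positive'|¬H) = 0.142.
Update on result 1 ('negative'): P(H) ← 0.147·0.2690 / (0.147·0.2690 + 0.858·0.7310) = 0.039543/0.66674 = 0.0593.
Update on result 2 ('positive'): P(H) ← 0.853·0.0593 / (0.853·0.0593 + 0.142·0.9407) = 0.050590/0.18417 = 0.2747.

Posterior P(H) ≈ 0.2747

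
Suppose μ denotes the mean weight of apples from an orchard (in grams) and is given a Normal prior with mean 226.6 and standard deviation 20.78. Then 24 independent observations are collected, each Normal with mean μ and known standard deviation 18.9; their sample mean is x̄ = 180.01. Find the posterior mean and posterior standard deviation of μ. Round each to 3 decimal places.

Prior precision 1/τ₀² = 1/20.78² = 0.00231584; data precision n/σ² = 24/18.9² = 0.0671874.
Posterior precision = 0.00231584 + 0.0671874 = 0.0695032, giving posterior SD = 1/√0.0695032 = 3.793.
Posterior mean = (0.00231584·226.6 + 0.0671874·180.01) / 0.0695032 = 181.562.

Posterior mean ≈ 181.562; posterior SD ≈ 3.793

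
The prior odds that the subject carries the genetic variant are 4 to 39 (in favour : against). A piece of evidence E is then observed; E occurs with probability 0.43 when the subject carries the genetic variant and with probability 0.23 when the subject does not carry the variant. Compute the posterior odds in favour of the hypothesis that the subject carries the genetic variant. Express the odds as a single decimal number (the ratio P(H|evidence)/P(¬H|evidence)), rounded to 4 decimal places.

Prior odds = 4/39 = 0.10256. In log-odds, ln(0.10256) = -2.2773.
Add log likelihood ratio: ln(1.8696) = 0.62571.
Posterior log-odds = -1.6516, so posterior odds = exp(-1.6516) = 0.19175.

Posterior odds ≈ 0.1918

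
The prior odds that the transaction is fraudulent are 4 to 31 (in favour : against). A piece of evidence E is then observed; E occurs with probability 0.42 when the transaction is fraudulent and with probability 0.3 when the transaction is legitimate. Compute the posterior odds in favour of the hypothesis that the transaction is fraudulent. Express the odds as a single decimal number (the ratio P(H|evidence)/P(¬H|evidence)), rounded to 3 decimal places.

Prior odds = 4/31 = 0.12903. In log-odds, ln(0.12903) = -2.0477.
Add log likelihood ratio: ln(1.4000) = 0.33647.
Posterior log-odds = -1.7112, so posterior odds = exp(-1.7112) = 0.18065.

Posterior odds ≈ 0.181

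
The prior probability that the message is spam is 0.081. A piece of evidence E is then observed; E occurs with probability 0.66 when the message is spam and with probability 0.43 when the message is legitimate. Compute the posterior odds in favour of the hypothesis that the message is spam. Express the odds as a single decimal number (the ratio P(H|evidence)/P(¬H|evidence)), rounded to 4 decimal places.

Posterior odds ≈ 0.1353

Prior odds = 0.081/(1−0.081) = 0.088139.
Likelihood ratio for E = 0.66/0.43 = 1.5349.
Posterior odds = prior odds × LR = 0.13528.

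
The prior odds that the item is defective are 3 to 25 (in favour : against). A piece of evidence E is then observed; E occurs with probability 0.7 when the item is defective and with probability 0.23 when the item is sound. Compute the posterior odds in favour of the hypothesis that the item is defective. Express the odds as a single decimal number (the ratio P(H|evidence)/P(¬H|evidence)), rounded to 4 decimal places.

Posterior odds ≈ 0.3652

Prior odds = 3/25 = 0.12000.
Likelihood ratio for E = 0.7/0.23 = 3.0435.
Posterior odds = prior odds × LR = 0.36522.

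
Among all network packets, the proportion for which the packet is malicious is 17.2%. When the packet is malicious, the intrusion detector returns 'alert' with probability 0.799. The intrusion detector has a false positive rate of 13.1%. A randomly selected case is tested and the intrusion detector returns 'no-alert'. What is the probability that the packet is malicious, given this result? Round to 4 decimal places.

Let H be the event that the packet is malicious. P(H) = 0.172, so P(¬H) = 0.828. With E the 'no-alert' result, P(E|H) = 0.201 and P(E|¬H) = 0.869.
P(E) = 0.201·0.172 + 0.869·0.828 = 0.034572 + 0.71953 = 0.75410.
By Bayes' theorem, P(H|E) = 0.034572 / 0.75410 = 0.0458.

P(H | E) ≈ 0.0458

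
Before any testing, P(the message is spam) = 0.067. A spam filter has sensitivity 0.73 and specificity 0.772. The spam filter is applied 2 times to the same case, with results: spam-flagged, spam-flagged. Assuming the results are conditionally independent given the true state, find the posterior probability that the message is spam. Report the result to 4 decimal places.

Posterior P(H) ≈ 0.4240

With H the event that the message is spam, the joint likelihood of the observed sequence is P(data|H) = 0.73·0.73 = 0.53290 and P(data|¬H) = 0.228·0.228 = 0.051984.
Bayes: P(H|data) = 0.067·0.53290 / (0.067·0.53290 + 0.933·0.051984) = 0.035704/0.084205 = 0.4240.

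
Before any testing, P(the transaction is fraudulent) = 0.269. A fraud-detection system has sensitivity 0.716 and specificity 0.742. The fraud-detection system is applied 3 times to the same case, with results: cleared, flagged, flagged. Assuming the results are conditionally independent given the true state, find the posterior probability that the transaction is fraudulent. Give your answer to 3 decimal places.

With H the event that the transaction is fraudulent, the joint likelihood of the observed sequence is P(data|H) = 0.284·0.716·0.716 = 0.14559 and P(data|¬H) = 0.742·0.258·0.258 = 0.049390.
Bayes: P(H|data) = 0.269·0.14559 / (0.269·0.14559 + 0.731·0.049390) = 0.039165/0.075269 = 0.5203.

Posterior P(H) ≈ 0.520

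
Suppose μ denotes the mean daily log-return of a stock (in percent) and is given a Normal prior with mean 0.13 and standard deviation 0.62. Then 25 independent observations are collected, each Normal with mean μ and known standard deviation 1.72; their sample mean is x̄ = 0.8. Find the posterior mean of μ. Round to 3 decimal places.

Posterior mean ≈ 0.642

With known σ, the Normal prior is conjugate. Weight on the data is w = (n/σ²)/(n/σ² + 1/τ₀²) = 8.45051/(8.45051+2.60146) = 0.76462.
Posterior mean = w·x̄ + (1−w)·μ₀ = 0.76462·0.8 + 0.23538·0.13 = 0.642.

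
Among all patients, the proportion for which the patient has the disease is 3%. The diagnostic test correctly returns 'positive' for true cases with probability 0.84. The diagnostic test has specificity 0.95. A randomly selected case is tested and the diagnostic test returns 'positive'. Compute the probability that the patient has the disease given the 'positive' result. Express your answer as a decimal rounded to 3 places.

P(H | E) ≈ 0.342

Write H for 'the patient has the disease'. Prior odds H:¬H = 0.03/0.97 = 0.030928. For the 'positive' outcome, the likelihood ratio is 0.84/0.05 = 16.800.
Posterior odds = 0.030928 × 16.800 = 0.51959, so P(H|E) = 0.51959/(1+0.51959) = 0.342.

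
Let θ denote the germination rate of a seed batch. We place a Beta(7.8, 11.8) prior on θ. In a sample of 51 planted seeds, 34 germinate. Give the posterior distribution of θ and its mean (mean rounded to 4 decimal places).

Posterior: Beta(41.8, 28.8); mean ≈ 0.5921

Observing 34 successes and 17 failures updates Beta(7.8, 11.8) by adding the success and failure counts to the two shape parameters: α = 7.8+34 = 41.8, β = 11.8+17 = 28.8.
Posterior mean = α/(α+β) = 41.8/70.6 = 0.5921.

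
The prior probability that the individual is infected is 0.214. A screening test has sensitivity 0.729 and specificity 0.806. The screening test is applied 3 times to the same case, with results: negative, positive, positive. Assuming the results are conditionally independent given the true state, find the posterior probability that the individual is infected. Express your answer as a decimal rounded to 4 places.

Posterior P(H) ≈ 0.5638

With H the event that the individual is infected, the joint likelihood of the observed sequence is P(data|H) = 0.271·0.729·0.729 = 0.14402 and P(data|¬H) = 0.806·0.194·0.194 = 0.030335.
Bayes: P(H|data) = 0.214·0.14402 / (0.214·0.14402 + 0.786·0.030335) = 0.030820/0.054663 = 0.5638.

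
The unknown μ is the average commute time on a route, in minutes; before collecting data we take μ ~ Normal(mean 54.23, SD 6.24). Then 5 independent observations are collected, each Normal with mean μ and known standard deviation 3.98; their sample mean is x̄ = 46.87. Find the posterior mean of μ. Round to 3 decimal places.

Prior precision 1/τ₀² = 1/6.24² = 0.0256821; data precision n/σ² = 5/3.98² = 0.315649.
Posterior precision = 0.0256821 + 0.315649 = 0.341331.
Posterior mean = (0.0256821·54.23 + 0.315649·46.87) / 0.341331 = 47.424.

Posterior mean ≈ 47.424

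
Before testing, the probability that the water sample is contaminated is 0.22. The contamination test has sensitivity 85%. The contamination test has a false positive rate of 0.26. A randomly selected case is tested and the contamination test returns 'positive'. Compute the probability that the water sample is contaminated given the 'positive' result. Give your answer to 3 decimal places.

P(H | E) ≈ 0.480

Write H for 'the water sample is contaminated'. Prior odds H:¬H = 0.22/0.78 = 0.28205. For the 'positive' outcome, the likelihood ratio is 0.85/0.26 = 3.2692.
Posterior odds = 0.28205 × 3.2692 = 0.92209, so P(H|E) = 0.92209/(1+0.92209) = 0.480.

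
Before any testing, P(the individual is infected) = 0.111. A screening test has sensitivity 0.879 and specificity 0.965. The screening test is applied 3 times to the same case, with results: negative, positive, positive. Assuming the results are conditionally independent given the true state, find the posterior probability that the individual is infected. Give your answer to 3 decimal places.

Let H be the event that the individual is infected; start with P(H) = 0.111. P('positive'|H) = 0.879, P('positive'|¬H) = 0.035.
Update on result 1 ('negative'): P(H) ← 0.121·0.1110 / (0.121·0.1110 + 0.965·0.8890) = 0.013431/0.87132 = 0.0154.
Update on result 2 ('positive'): P(H) ← 0.879·0.0154 / (0.879·0.0154 + 0.035·0.9846) = 0.013549/0.048010 = 0.2822.
Update on result 3 ('positive'): P(H) ← 0.879·0.2822 / (0.879·0.2822 + 0.035·0.7178) = 0.24807/0.27320 = 0.9080.

Posterior P(H) ≈ 0.908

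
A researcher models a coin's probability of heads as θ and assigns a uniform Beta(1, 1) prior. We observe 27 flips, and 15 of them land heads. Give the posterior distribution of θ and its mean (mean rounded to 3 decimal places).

The binomial likelihood is conjugate to the Beta prior: with 15 successes and 12 failures, the posterior is Beta(1+15, 1+12) = Beta(16, 13).
E[θ | data] = 16/(16+13) = 0.552.

Posterior: Beta(16, 13); mean ≈ 0.552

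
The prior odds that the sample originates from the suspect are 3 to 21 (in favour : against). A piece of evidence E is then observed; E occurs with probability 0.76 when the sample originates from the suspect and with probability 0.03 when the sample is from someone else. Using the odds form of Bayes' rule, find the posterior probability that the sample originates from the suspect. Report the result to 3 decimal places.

Prior odds = 3/21 = 0.14286.
Likelihood ratio for E = 0.76/0.03 = 25.333.
Posterior odds = prior odds × LR = 3.6190.
Posterior probability = odds/(1+odds) = 3.6190/4.6190 = 0.784.

Posterior probability ≈ 0.784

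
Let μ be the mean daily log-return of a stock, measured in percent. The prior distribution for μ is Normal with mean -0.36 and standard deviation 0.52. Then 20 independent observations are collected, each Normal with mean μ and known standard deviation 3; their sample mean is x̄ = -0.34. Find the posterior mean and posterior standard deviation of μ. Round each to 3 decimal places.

Posterior mean ≈ -0.352; posterior SD ≈ 0.411

Prior precision 1/τ₀² = 1/0.52² = 3.69822; data precision n/σ² = 20/3² = 2.22222.
Posterior precision = 3.69822 + 2.22222 = 5.92045, giving posterior SD = 1/√5.92045 = 0.411.
Posterior mean = (3.69822·-0.36 + 2.22222·-0.34) / 5.92045 = -0.352.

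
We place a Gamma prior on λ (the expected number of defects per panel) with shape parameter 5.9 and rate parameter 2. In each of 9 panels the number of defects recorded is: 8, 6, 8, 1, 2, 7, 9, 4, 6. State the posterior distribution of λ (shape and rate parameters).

The Poisson likelihood adds the total count to the shape and the number of exposure periods to the rate. Here ∑xᵢ = 51 and n = 9, so shape 5.9→56.9 and rate 2→11.

Posterior: Gamma(shape=56.9, rate=11)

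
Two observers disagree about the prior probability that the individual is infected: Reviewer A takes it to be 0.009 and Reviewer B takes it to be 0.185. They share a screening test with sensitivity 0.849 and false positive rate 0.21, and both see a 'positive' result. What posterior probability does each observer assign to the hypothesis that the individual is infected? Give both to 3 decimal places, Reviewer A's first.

The likelihood ratio for a 'positive' result is 0.849/0.21 = 4.0429.
Reviewer A: prior odds 0.009/0.991 = 0.0090817; posterior odds 0.036716; posterior probability 0.035.
Reviewer B: prior odds 0.185/0.815 = 0.22699; posterior odds 0.91770; posterior probability 0.479.

Reviewer A: 0.035; Reviewer B: 0.479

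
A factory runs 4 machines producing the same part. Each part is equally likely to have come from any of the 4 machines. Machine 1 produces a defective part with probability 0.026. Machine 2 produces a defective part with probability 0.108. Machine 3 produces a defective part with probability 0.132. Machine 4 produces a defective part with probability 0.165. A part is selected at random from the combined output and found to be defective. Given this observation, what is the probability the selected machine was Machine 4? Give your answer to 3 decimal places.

P(defective|M1) = 0.026; P(defective|M2) = 0.108; P(defective|M3) = 0.132; P(defective|M4) = 0.165.
Prior × likelihood for each source: 0.25·0.026=0.006500, 0.25·0.108=0.02700, 0.25·0.132=0.03300, 0.25·0.165=0.04125. Summing gives P(defective) = 0.10775.
P(Machine 4 | defective) = 0.04125 / 0.10775 = 0.383.

Posterior probability ≈ 0.383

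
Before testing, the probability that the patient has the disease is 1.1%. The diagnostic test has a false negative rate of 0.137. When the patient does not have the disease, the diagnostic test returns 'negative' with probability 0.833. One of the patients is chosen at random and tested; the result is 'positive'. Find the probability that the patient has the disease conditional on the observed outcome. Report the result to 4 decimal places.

Let H be the event that the patient has the disease. P(H) = 0.011, so P(¬H) = 0.989. With E the 'positive' result, P(E|H) = 0.863 and P(E|¬H) = 0.167.
P(E) = 0.863·0.011 + 0.167·0.989 = 0.0094930 + 0.16516 = 0.17466.
By Bayes' theorem, P(H|E) = 0.0094930 / 0.17466 = 0.0544.

P(H | E) ≈ 0.0544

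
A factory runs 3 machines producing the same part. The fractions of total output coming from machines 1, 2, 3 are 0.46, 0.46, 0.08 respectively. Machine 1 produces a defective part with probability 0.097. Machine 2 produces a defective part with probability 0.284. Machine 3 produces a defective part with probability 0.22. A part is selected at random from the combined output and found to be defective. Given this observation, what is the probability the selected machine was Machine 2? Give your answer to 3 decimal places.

P(defective|M1) = 0.097; P(defective|M2) = 0.284; P(defective|M3) = 0.22.
Prior × likelihood for each source: 0.46·0.097=0.04462, 0.46·0.284=0.1306, 0.08·0.22=0.01760. Summing gives P(defective) = 0.19286.
P(Machine 2 | defective) = 0.1306 / 0.19286 = 0.677.

Posterior probability ≈ 0.677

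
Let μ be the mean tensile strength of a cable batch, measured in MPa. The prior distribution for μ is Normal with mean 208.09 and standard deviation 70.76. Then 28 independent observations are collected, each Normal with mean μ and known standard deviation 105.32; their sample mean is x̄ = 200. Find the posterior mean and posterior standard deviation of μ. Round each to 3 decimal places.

Posterior mean ≈ 200.593; posterior SD ≈ 19.160

With known σ, the Normal prior is conjugate. Weight on the data is w = (n/σ²)/(n/σ² + 1/τ₀²) = 0.00252427/(0.00252427+0.00019972) = 0.92668.
Posterior mean = w·x̄ + (1−w)·μ₀ = 0.92668·200 + 0.073319·208.09 = 200.593. Posterior variance = 1/(0.00252427+0.00019972) = 367.108, so SD = 19.160.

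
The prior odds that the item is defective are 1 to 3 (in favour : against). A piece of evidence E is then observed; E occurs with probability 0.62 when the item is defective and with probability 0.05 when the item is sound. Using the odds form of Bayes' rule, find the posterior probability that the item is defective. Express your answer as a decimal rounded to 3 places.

Posterior probability ≈ 0.805

Prior odds = 1/3 = 0.33333.
Likelihood ratio for E = 0.62/0.05 = 12.400.
Posterior odds = prior odds × LR = 4.1333.
Posterior probability = odds/(1+odds) = 4.1333/5.1333 = 0.805.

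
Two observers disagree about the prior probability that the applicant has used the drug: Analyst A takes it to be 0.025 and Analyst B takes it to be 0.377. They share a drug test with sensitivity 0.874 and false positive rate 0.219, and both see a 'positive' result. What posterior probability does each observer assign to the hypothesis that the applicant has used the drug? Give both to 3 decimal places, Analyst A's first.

The likelihood ratio for a 'positive' result is 0.874/0.219 = 3.9909.
Analyst A: prior odds 0.025/0.975 = 0.025641; posterior odds 0.10233; posterior probability 0.093.
Analyst B: prior odds 0.377/0.623 = 0.60514; posterior odds 2.4150; posterior probability 0.707.

Analyst A: 0.093; Analyst B: 0.707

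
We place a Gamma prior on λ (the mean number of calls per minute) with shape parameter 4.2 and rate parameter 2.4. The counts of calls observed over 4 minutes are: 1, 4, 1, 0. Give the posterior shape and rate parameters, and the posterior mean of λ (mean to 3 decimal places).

Posterior: Gamma(shape=10.2, rate=6.4); mean ≈ 1.594

Total count ∑xᵢ = 6 over n = 4 minutes.
Gamma is conjugate to the Poisson likelihood: posterior is Gamma(shape = 4.2+6 = 10.2, rate = 2.4+4 = 6.4).
E[λ | data] = 10.2/6.4 = 1.594.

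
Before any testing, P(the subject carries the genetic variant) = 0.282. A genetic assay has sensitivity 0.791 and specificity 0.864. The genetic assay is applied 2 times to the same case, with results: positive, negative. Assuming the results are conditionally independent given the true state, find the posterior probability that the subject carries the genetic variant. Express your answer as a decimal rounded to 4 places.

With H the event that the subject carries the genetic variant, the joint likelihood of the observed sequence is P(data|H) = 0.791·0.209 = 0.16532 and P(data|¬H) = 0.136·0.864 = 0.11750.
Bayes: P(H|data) = 0.282·0.16532 / (0.282·0.16532 + 0.718·0.11750) = 0.046620/0.13099 = 0.3559.

Posterior P(H) ≈ 0.3559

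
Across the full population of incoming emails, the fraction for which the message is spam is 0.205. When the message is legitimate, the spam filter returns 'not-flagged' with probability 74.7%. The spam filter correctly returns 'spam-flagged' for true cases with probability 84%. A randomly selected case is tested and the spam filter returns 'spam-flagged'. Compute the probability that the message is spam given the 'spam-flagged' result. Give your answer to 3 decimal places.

P(H | E) ≈ 0.461

Let H be the event that the message is spam. P(H) = 0.205, so P(¬H) = 0.795. With E the 'spam-flagged' result, P(E|H) = 0.84 and P(E|¬H) = 0.253.
P(E) = 0.84·0.205 + 0.253·0.795 = 0.17220 + 0.20114 = 0.37333.
By Bayes' theorem, P(H|E) = 0.17220 / 0.37333 = 0.461.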